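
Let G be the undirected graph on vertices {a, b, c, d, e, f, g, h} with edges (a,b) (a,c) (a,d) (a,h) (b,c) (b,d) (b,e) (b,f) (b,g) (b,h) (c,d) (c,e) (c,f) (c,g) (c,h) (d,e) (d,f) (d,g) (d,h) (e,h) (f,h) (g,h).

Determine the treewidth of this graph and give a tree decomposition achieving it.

The largest bag has 5 vertices, giving width 4; this decomposition certifies tw(G) ≤ 4. Conversely, {b, c, d, g, h} is a clique of size 5, and the vertices of any clique must share a bag in every tree decomposition; so some bag has ≥ 5 vertices and tw(G) ≥ 4. The upper and lower bounds meet at 4, so that is the treewidth.

Treewidth 4.
Bags: B1 = {b, c, d, g, h}  B2 = {a, b, c, d, h}  B3 = {b, c, d, e, h}  B4 = {b, c, d, f, h}
Tree: B1–B2, B1–B3, B2–B4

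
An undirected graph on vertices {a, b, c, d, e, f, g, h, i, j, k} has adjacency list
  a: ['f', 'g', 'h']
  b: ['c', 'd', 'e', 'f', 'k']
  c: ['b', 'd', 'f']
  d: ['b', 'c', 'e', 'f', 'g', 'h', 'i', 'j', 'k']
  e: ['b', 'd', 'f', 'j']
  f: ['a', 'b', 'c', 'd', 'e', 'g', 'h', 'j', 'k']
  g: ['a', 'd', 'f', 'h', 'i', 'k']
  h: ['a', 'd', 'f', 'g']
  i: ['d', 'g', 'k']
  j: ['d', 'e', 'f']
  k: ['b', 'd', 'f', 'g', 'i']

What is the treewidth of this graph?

3

A width-3 tree decomposition is:
Bags: B1 = {b, d, f, k}  B2 = {d, f, g, k}  B3 = {d, g, i, k}  B4 = {b, d, e, f}  B5 = {d, e, f, j}  B6 = {d, f, g, h}  B7 = {b, c, d, f}  B8 = {a, f, g, h}
Tree: B1–B2, B2–B3, B1–B4, B4–B5, B2–B6, B4–B7, B6–B8
Each bag holds 4 vertices, so the decomposition has width 3, which upper-bounds the treewidth. On the other hand G contains the 4-clique {d, f, g, h}. A clique must lie in a single bag of any decomposition, so no decomposition can have width below 3. Hence tw(G) = 3 exactly.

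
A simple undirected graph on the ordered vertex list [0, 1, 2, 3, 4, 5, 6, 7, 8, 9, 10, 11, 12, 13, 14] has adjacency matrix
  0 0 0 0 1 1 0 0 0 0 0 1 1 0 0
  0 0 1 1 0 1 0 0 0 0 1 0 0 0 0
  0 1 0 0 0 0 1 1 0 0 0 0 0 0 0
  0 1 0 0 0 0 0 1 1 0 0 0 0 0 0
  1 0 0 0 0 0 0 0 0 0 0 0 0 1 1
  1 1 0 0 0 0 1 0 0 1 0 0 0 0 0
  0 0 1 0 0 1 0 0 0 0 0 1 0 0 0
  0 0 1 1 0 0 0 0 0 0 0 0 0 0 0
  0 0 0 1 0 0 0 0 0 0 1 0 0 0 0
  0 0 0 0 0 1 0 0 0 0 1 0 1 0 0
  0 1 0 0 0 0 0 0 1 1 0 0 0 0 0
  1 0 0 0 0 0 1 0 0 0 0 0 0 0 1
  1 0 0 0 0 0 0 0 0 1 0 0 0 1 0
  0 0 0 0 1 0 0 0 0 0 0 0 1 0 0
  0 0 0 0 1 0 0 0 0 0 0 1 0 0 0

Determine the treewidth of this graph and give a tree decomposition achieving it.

Treewidth 3.
One such decomposition:
Bags: B1 = {2, 3, 7, 8}  B2 = {1, 2, 3, 8}  B3 = {1, 2, 8, 10}  B4 = {1, 2, 6, 10}  B5 = {1, 5, 6, 10}  B6 = {5, 6, 9, 10}  B7 = {5, 6, 9, 11}  B8 = {0, 5, 9, 11}  B9 = {0, 9, 11, 12}  B10 = {0, 11, 12, 14}  B11 = {0, 4, 12, 14}  B12 = {4, 12, 13, 14}
Tree: B1–B2, B2–B3, B3–B4, B4–B5, B5–B6, B6–B7, B7–B8, B8–B9, B9–B10, B10–B11, B11–B12

Every bag has size at most 4, so the width is 4 − 1 = 3 and tw(G) ≤ 3. For the lower bound: the 4 vertex sets {3,7,8}, {2}, {1}, {5,6,9,10} are disjoint, each induces a connected subgraph, and every pair is joined by at least one edge of G. Contracting each set to a single vertex therefore yields K_{4} as a minor, and since treewidth is minor-monotone, tw(G) ≥ tw(K_{4}) = 3. Therefore the treewidth is 3.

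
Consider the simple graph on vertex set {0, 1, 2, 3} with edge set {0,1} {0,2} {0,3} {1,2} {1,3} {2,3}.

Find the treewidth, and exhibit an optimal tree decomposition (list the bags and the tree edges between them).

Treewidth 3.
Bags: B1 = {0, 1, 2, 3}
Tree: (single bag)

A single bag containing all 4 vertices is trivially a valid decomposition of width 3. Conversely, {0, 1, 2, 3} is a clique of size 4, and the vertices of any clique must share a bag in every tree decomposition; so some bag has ≥ 4 vertices and tw(G) ≥ 3. The upper and lower bounds meet at 3, so that is the treewidth.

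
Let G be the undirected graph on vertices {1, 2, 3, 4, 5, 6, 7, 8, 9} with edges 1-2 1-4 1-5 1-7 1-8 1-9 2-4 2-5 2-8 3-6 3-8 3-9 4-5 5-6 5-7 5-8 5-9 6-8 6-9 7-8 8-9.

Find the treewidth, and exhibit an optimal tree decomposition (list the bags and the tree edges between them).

The largest bag has 4 vertices, giving width 3; this decomposition certifies tw(G) ≤ 3. Conversely, {3, 6, 8, 9} is a clique of size 4, and the vertices of any clique must share a bag in every tree decomposition; so some bag has ≥ 4 vertices and tw(G) ≥ 3. Therefore the treewidth is 3.

Treewidth 3.
One such decomposition:
Bags: B1 = {1, 5, 8, 9}  B2 = {1, 2, 5, 8}  B3 = {1, 2, 4, 5}  B4 = {5, 6, 8, 9}  B5 = {1, 5, 7, 8}  B6 = {3, 6, 8, 9}
Tree: B1–B2, B2–B3, B1–B4, B1–B5, B4–B6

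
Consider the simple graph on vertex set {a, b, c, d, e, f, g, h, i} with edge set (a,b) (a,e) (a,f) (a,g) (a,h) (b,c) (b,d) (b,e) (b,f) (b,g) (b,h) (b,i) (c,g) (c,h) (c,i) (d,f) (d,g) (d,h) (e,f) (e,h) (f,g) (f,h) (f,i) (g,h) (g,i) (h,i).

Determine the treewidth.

A width-4 tree decomposition is:
Bags: B1 = {b, f, g, h, i}  B2 = {b, d, f, g, h}  B3 = {a, b, f, g, h}  B4 = {a, b, e, f, h}  B5 = {b, c, g, h, i}
Tree: B1–B2, B1–B3, B3–B4, B1–B5
The largest bag has 5 vertices, giving width 4; this decomposition certifies tw(G) ≤ 4. For the lower bound, the 5 vertices {b, c, g, h, i} are pairwise adjacent, and any tree decomposition puts a clique entirely inside one bag — forcing width ≥ 4. Hence tw(G) = 4 exactly.

4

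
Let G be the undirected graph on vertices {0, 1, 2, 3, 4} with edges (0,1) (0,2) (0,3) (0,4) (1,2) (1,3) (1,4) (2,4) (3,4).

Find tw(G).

A width-3 tree decomposition is:
Bags: B1 = {0, 1, 3, 4}  B2 = {0, 1, 2, 4}
Tree: B1–B2
Each bag holds 4 vertices, so the decomposition has width 3, which upper-bounds the treewidth. Conversely, {0, 1, 2, 4} is a clique of size 4, and the vertices of any clique must share a bag in every tree decomposition; so some bag has ≥ 4 vertices and tw(G) ≥ 3. The upper and lower bounds meet at 3, so that is the treewidth.

3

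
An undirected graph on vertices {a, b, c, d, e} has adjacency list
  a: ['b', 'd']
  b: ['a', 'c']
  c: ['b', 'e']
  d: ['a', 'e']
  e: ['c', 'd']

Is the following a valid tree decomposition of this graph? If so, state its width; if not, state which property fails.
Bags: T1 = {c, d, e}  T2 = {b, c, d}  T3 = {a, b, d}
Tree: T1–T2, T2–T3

Yes; width 2.

Every vertex of G appears in some bag (union = {a, b, c, d, e}); every edge is covered by a bag; and for each vertex v the set of bags containing v is connected in the bag tree. The decomposition is therefore valid. The largest bag has 3 vertices, so the width is 2.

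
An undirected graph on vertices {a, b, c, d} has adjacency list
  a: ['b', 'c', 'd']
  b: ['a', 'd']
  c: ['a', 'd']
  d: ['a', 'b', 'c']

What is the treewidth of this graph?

2

A width-2 tree decomposition is:
Bags: B1 = {a, c, d}  B2 = {a, b, d}
Tree: B1–B2
Each bag holds 3 vertices, so the decomposition has width 2, which upper-bounds the treewidth. Conversely, {a, c, d} is a clique of size 3, and the vertices of any clique must share a bag in every tree decomposition; so some bag has ≥ 3 vertices and tw(G) ≥ 2. The upper and lower bounds meet at 2, so that is the treewidth.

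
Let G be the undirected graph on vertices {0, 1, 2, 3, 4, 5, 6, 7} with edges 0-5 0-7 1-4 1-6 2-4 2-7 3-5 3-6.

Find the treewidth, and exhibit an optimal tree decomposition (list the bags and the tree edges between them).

Treewidth 2.
One optimal decomposition is:
Bags: B1 = {0, 2, 7}  B2 = {0, 2, 5}  B3 = {2, 3, 5}  B4 = {2, 3, 6}  B5 = {1, 2, 6}  B6 = {1, 2, 4}
Tree: B1–B2, B2–B3, B3–B4, B4–B5, B5–B6

Every bag has size at most 3, so the width is 3 − 1 = 2 and tw(G) ≤ 2. For the lower bound, G contains the cycle 2–7–0–5–3–6–1–4–2, so G is not a forest; only forests have treewidth ≤ 1, hence tw(G) ≥ 2. Hence tw(G) = 2 exactly.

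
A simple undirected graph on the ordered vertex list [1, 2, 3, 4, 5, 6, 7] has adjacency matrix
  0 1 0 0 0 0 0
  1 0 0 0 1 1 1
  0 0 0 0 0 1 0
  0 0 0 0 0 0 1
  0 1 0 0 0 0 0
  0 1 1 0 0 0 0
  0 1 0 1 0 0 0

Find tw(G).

A width-1 tree decomposition is:
Bags: B1 = {2, 7}  B2 = {4, 7}  B3 = {2, 6}  B4 = {2, 5}  B5 = {3, 6}  B6 = {1, 2}
Tree: B1–B2, B1–B3, B3–B4, B3–B5, B1–B6
The largest bag has 2 vertices, giving width 1; this decomposition certifies tw(G) ≤ 1. Any graph with an edge has treewidth ≥ 1, and G has the edge 2–7. The upper and lower bounds meet at 1, so that is the treewidth.

1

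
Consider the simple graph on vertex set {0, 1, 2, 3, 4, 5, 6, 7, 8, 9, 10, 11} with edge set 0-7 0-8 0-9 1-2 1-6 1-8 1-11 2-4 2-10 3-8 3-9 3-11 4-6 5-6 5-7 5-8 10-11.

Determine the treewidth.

3

A width-3 tree decomposition is:
Bags: B1 = {0, 3, 7, 9}  B2 = {0, 3, 7, 8}  B3 = {3, 5, 7, 8}  B4 = {3, 5, 8, 11}  B5 = {1, 5, 8, 11}  B6 = {1, 5, 6, 11}  B7 = {1, 6, 10, 11}  B8 = {1, 2, 6, 10}  B9 = {2, 4, 6, 10}
Tree: B1–B2, B2–B3, B3–B4, B4–B5, B5–B6, B6–B7, B7–B8, B8–B9
Every bag has size at most 4, so the width is 4 − 1 = 3 and tw(G) ≤ 3. For the lower bound: the 4 vertex sets {0,7,9}, {3}, {8}, {1,5,6,11} are disjoint, each induces a connected subgraph, and every pair is joined by at least one edge of G. Contracting each set to a single vertex therefore yields K_{4} as a minor, and since treewidth is minor-monotone, tw(G) ≥ tw(K_{4}) = 3. Combining the bounds, tw(G) = 3.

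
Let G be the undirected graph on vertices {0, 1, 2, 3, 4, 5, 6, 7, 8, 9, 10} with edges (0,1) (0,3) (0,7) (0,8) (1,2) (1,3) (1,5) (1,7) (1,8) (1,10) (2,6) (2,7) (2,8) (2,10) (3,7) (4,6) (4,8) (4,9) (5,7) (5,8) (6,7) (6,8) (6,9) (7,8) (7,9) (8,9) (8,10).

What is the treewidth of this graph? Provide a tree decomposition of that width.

Treewidth 3.
One optimal decomposition is:
Bags: B1 = {1, 2, 7, 8}  B2 = {2, 6, 7, 8}  B3 = {6, 7, 8, 9}  B4 = {0, 1, 7, 8}  B5 = {0, 1, 3, 7}  B6 = {1, 2, 8, 10}  B7 = {4, 6, 8, 9}  B8 = {1, 5, 7, 8}
Tree: B1–B2, B2–B3, B1–B4, B4–B5, B1–B6, B3–B7, B4–B8

Every bag has size at most 4, so the width is 4 − 1 = 3 and tw(G) ≤ 3. Conversely, {1, 2, 8, 10} is a clique of size 4, and the vertices of any clique must share a bag in every tree decomposition; so some bag has ≥ 4 vertices and tw(G) ≥ 3. Hence tw(G) = 3 exactly.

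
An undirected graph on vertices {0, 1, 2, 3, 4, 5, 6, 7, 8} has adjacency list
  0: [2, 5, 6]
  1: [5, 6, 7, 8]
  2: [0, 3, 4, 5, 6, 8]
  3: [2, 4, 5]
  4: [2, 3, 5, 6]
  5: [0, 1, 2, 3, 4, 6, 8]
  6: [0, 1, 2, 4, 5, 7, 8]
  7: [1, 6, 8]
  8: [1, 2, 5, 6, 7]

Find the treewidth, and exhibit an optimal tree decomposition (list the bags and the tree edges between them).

Treewidth 3.
Bags: B1 = {2, 5, 6, 8}  B2 = {1, 5, 6, 8}  B3 = {2, 4, 5, 6}  B4 = {2, 3, 4, 5}  B5 = {1, 6, 7, 8}  B6 = {0, 2, 5, 6}
Tree: B1–B2, B1–B3, B3–B4, B2–B5, B3–B6

Each bag holds 4 vertices, so the decomposition has width 3, which upper-bounds the treewidth. Conversely, {1, 5, 6, 8} is a clique of size 4, and the vertices of any clique must share a bag in every tree decomposition; so some bag has ≥ 4 vertices and tw(G) ≥ 3. The upper and lower bounds meet at 3, so that is the treewidth.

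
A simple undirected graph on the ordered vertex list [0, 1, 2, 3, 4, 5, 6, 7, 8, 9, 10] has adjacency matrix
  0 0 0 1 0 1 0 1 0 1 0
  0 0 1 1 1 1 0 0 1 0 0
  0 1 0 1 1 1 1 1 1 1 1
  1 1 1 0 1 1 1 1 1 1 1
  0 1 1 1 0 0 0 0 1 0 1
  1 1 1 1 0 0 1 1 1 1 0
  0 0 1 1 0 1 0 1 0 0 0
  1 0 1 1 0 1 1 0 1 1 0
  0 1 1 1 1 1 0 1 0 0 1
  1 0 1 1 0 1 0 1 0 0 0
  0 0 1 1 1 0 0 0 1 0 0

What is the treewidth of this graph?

A width-4 tree decomposition is:
Bags: B1 = {2, 3, 5, 7, 9}  B2 = {2, 3, 5, 7, 8}  B3 = {1, 2, 3, 5, 8}  B4 = {0, 3, 5, 7, 9}  B5 = {2, 3, 5, 6, 7}  B6 = {1, 2, 3, 4, 8}  B7 = {2, 3, 4, 8, 10}
Tree: B1–B2, B2–B3, B1–B4, B1–B5, B3–B6, B6–B7
The largest bag has 5 vertices, giving width 4; this decomposition certifies tw(G) ≤ 4. Conversely, {0, 3, 5, 7, 9} is a clique of size 5, and the vertices of any clique must share a bag in every tree decomposition; so some bag has ≥ 5 vertices and tw(G) ≥ 4. Combining the bounds, tw(G) = 4.

4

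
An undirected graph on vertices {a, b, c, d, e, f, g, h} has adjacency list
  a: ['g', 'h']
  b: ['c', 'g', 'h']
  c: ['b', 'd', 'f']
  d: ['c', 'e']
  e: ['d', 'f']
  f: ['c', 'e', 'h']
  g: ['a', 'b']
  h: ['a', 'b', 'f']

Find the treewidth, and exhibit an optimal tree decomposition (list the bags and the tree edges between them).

Treewidth 2.
Bags: B1 = {a, g, h}  B2 = {b, g, h}  B3 = {b, f, h}  B4 = {b, c, f}  B5 = {c, e, f}  B6 = {c, d, e}
Tree: B1–B2, B2–B3, B3–B4, B4–B5, B5–B6

Each bag holds 3 vertices, so the decomposition has width 2, which upper-bounds the treewidth. Since a–g–b–h–a is a cycle in G, G is not acyclic. Forests are exactly the graphs of treewidth ≤ 1, so tw(G) ≥ 2. Combining the bounds, tw(G) = 2.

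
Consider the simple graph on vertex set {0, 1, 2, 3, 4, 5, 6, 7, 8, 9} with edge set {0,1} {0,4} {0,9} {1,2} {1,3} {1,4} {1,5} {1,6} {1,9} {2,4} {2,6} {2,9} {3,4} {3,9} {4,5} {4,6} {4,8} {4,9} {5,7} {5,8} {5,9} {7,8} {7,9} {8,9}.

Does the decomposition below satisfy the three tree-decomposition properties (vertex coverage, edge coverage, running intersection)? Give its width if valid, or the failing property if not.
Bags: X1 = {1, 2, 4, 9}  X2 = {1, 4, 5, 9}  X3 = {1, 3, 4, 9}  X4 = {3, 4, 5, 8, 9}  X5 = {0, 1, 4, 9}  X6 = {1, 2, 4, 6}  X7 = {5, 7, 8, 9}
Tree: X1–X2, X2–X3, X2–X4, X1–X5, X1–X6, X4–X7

No — bags containing vertex 3 are not connected in the tree.

A tree decomposition must satisfy three properties: every vertex lies in some bag; for every edge, both endpoints lie together in some bag; and for every vertex, the bags containing it form a connected subtree. Here bags containing vertex 3 are not connected in the tree, so the decomposition is invalid.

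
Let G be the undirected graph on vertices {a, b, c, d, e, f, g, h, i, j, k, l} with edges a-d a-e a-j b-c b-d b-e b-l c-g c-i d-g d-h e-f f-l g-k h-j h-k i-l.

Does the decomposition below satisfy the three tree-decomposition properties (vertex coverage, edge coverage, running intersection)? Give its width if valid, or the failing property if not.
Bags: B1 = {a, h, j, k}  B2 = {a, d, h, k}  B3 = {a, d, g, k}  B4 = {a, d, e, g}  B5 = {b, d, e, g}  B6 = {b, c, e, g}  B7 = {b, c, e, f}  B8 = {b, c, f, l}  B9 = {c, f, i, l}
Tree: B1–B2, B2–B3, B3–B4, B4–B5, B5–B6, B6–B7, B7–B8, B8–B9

Every vertex of G appears in some bag (union = {a, b, c, d, e, f, g, h, i, j, k, l}); every edge is covered by a bag; and for each vertex v the set of bags containing v is connected in the bag tree. The decomposition is therefore valid. The largest bag has 4 vertices, so the width is 3.

Yes; width 3.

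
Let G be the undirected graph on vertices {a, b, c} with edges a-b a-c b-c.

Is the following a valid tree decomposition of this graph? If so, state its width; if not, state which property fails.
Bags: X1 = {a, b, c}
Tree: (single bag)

Checking the three conditions: (i) the bags cover all of {a, b, c}; (ii) for each edge, some bag contains both endpoints; (iii) the bags containing any fixed vertex form a subtree. All hold, so the decomposition is valid with width 3 − 1 = 2.

Yes; width 2.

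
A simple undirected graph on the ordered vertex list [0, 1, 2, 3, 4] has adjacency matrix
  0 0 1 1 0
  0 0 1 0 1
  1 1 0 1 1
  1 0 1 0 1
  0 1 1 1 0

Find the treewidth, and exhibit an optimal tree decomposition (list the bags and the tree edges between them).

Treewidth 2.
One optimal decomposition is:
Bags: B1 = {1, 2, 4}  B2 = {2, 3, 4}  B3 = {0, 2, 3}
Tree: B1–B2, B2–B3

The largest bag has 3 vertices, giving width 2; this decomposition certifies tw(G) ≤ 2. Conversely, {1, 2, 4} is a clique of size 3, and the vertices of any clique must share a bag in every tree decomposition; so some bag has ≥ 3 vertices and tw(G) ≥ 2. Hence tw(G) = 2 exactly.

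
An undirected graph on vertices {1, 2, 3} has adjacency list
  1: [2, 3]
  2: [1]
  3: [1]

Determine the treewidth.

A width-1 tree decomposition is:
Bags: B1 = {1, 3}  B2 = {1, 2}
Tree: B1–B2
Each bag holds 2 vertices, so the decomposition has width 1, which upper-bounds the treewidth. G has an edge, so its treewidth is at least 1. Combining the bounds, tw(G) = 1.

1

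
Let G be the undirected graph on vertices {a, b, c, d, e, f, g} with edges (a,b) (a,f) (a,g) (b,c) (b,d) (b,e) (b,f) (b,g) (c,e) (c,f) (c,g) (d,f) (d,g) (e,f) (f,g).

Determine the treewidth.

A width-3 tree decomposition is:
Bags: B1 = {a, b, f, g}  B2 = {b, c, f, g}  B3 = {b, c, e, f}  B4 = {b, d, f, g}
Tree: B1–B2, B2–B3, B2–B4
The largest bag has 4 vertices, giving width 3; this decomposition certifies tw(G) ≤ 3. For the lower bound, the 4 vertices {b, d, f, g} are pairwise adjacent, and any tree decomposition puts a clique entirely inside one bag — forcing width ≥ 3. Combining the bounds, tw(G) = 3.

3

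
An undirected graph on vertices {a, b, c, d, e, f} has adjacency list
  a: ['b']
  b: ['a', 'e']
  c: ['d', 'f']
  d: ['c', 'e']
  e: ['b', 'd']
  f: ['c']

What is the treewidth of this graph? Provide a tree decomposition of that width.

Treewidth 1.
One optimal decomposition is:
Bags: B1 = {a, b}  B2 = {b, e}  B3 = {d, e}  B4 = {c, d}  B5 = {c, f}
Tree: B1–B2, B2–B3, B3–B4, B4–B5

Each bag holds 2 vertices, so the decomposition has width 1, which upper-bounds the treewidth. Since G has at least one edge (e.g. a–b), it is not an edgeless graph, so tw(G) ≥ 1. Combining the bounds, tw(G) = 1.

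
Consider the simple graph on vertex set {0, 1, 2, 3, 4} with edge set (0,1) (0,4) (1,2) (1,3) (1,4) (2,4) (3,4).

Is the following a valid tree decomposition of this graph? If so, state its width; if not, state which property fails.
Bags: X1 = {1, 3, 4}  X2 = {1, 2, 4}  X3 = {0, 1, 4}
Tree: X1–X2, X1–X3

Yes; width 2.

Checking the three conditions: (i) the bags cover all of {0, 1, 2, 3, 4}; (ii) for each edge, some bag contains both endpoints; (iii) the bags containing any fixed vertex form a subtree. All hold, so the decomposition is valid with width 3 − 1 = 2.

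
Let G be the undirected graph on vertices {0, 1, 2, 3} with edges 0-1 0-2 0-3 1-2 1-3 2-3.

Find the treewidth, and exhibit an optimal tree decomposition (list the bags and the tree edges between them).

A single bag containing all 4 vertices is trivially a valid decomposition of width 3. For the lower bound, the 4 vertices {0, 1, 2, 3} are pairwise adjacent, and any tree decomposition puts a clique entirely inside one bag — forcing width ≥ 3. The upper and lower bounds meet at 3, so that is the treewidth.

Treewidth 3.
One optimal decomposition is:
Bags: B1 = {0, 1, 2, 3}
Tree: (single bag)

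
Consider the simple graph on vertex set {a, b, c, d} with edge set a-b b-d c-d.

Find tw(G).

1

A width-1 tree decomposition is:
Bags: B1 = {b, d}  B2 = {a, b}  B3 = {c, d}
Tree: B1–B2, B1–B3
The largest bag has 2 vertices, giving width 1; this decomposition certifies tw(G) ≤ 1. Any graph with an edge has treewidth ≥ 1, and G has the edge b–d. Therefore the treewidth is 1.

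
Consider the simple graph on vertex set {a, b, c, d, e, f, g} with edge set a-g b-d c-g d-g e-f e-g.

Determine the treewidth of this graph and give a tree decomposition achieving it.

Treewidth 1.
One such decomposition:
Bags: B1 = {d, g}  B2 = {e, g}  B3 = {e, f}  B4 = {a, g}  B5 = {b, d}  B6 = {c, g}
Tree: B1–B2, B2–B3, B1–B4, B1–B5, B4–B6

The largest bag has 2 vertices, giving width 1; this decomposition certifies tw(G) ≤ 1. Any graph with an edge has treewidth ≥ 1, and G has the edge d–g. Hence tw(G) = 1 exactly.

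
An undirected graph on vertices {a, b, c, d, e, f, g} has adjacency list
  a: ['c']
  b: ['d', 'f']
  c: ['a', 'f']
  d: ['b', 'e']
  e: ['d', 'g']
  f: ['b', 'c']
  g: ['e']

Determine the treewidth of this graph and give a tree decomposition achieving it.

Treewidth 1.
Bags: B1 = {a, c}  B2 = {c, f}  B3 = {b, f}  B4 = {b, d}  B5 = {d, e}  B6 = {e, g}
Tree: B1–B2, B2–B3, B3–B4, B4–B5, B5–B6

Every bag has size at most 2, so the width is 2 − 1 = 1 and tw(G) ≤ 1. G has an edge, so its treewidth is at least 1. The upper and lower bounds meet at 1, so that is the treewidth.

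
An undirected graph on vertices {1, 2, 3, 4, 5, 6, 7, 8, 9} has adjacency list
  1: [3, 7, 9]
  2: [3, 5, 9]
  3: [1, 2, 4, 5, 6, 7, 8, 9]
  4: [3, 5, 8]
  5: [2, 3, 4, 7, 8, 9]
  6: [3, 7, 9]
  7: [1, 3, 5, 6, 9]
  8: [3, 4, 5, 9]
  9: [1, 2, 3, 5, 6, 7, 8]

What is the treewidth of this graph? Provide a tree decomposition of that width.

The largest bag has 4 vertices, giving width 3; this decomposition certifies tw(G) ≤ 3. For the lower bound, the 4 vertices {1, 3, 7, 9} are pairwise adjacent, and any tree decomposition puts a clique entirely inside one bag — forcing width ≥ 3. Hence tw(G) = 3 exactly.

Treewidth 3.
One optimal decomposition is:
Bags: B1 = {3, 6, 7, 9}  B2 = {1, 3, 7, 9}  B3 = {3, 5, 7, 9}  B4 = {3, 5, 8, 9}  B5 = {3, 4, 5, 8}  B6 = {2, 3, 5, 9}
Tree: B1–B2, B1–B3, B3–B4, B4–B5, B3–B6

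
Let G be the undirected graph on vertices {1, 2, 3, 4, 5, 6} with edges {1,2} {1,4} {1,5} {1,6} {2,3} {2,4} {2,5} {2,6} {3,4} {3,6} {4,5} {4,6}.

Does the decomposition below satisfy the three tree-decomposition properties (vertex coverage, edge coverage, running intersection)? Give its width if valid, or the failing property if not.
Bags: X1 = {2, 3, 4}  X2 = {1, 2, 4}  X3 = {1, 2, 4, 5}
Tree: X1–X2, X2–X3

A tree decomposition must satisfy three properties: every vertex lies in some bag; for every edge, both endpoints lie together in some bag; and for every vertex, the bags containing it form a connected subtree. Here vertex 6 appears in no bag, so the decomposition is invalid.

No — vertex 6 appears in no bag.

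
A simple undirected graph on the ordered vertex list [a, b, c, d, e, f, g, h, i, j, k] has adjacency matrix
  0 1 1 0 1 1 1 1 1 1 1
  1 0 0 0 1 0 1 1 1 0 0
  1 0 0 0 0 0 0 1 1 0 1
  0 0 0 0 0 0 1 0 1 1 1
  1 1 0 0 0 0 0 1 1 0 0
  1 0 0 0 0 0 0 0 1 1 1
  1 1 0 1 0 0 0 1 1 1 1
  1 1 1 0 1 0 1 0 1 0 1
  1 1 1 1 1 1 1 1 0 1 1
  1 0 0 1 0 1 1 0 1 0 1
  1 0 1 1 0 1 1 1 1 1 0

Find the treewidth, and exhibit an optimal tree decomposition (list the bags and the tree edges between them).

The largest bag has 5 vertices, giving width 4; this decomposition certifies tw(G) ≤ 4. For the lower bound, the 5 vertices {d, g, i, j, k} are pairwise adjacent, and any tree decomposition puts a clique entirely inside one bag — forcing width ≥ 4. Therefore the treewidth is 4.

Treewidth 4.
One such decomposition:
Bags: B1 = {a, g, h, i, k}  B2 = {a, g, i, j, k}  B3 = {d, g, i, j, k}  B4 = {a, b, g, h, i}  B5 = {a, b, e, h, i}  B6 = {a, f, i, j, k}  B7 = {a, c, h, i, k}
Tree: B1–B2, B2–B3, B1–B4, B4–B5, B2–B6, B1–B7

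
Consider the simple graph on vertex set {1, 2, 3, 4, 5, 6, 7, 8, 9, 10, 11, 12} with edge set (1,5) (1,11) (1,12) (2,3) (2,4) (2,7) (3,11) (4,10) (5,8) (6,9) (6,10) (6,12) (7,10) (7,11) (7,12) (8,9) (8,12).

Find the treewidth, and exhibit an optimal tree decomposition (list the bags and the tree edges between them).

The largest bag has 4 vertices, giving width 3; this decomposition certifies tw(G) ≤ 3. For the lower bound: the 4 vertex sets {5,8,9}, {1}, {12}, {6,7,10,11} are disjoint, each induces a connected subgraph, and every pair is joined by at least one edge of G. Contracting each set to a single vertex therefore yields K_{4} as a minor, and since treewidth is minor-monotone, tw(G) ≥ tw(K_{4}) = 3. The upper and lower bounds meet at 3, so that is the treewidth.

Treewidth 3.
One such decomposition:
Bags: B1 = {1, 5, 8, 9}  B2 = {1, 8, 9, 12}  B3 = {1, 6, 9, 12}  B4 = {1, 6, 11, 12}  B5 = {6, 7, 11, 12}  B6 = {6, 7, 10, 11}  B7 = {3, 7, 10, 11}  B8 = {2, 3, 7, 10}  B9 = {2, 3, 4, 10}
Tree: B1–B2, B2–B3, B3–B4, B4–B5, B5–B6, B6–B7, B7–B8, B8–B9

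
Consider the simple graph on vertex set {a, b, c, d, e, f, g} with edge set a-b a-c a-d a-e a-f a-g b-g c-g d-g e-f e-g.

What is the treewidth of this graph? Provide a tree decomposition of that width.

The largest bag has 3 vertices, giving width 2; this decomposition certifies tw(G) ≤ 2. For the lower bound, the 3 vertices {a, d, g} are pairwise adjacent, and any tree decomposition puts a clique entirely inside one bag — forcing width ≥ 2. The upper and lower bounds meet at 2, so that is the treewidth.

Treewidth 2.
One such decomposition:
Bags: B1 = {a, e, g}  B2 = {a, d, g}  B3 = {a, b, g}  B4 = {a, e, f}  B5 = {a, c, g}
Tree: B1–B2, B1–B3, B1–B4, B1–B5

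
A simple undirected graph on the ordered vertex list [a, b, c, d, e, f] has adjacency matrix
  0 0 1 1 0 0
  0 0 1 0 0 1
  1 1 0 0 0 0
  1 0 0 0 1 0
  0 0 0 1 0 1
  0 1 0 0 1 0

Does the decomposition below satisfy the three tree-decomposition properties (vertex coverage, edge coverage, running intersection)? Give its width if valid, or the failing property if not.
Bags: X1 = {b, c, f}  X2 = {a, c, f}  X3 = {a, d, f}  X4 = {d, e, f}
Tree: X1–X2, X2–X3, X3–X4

Yes; width 2.

Checking the three conditions: (i) the bags cover all of {a, b, c, d, e, f}; (ii) for each edge, some bag contains both endpoints; (iii) the bags containing any fixed vertex form a subtree. All hold, so the decomposition is valid with width 3 − 1 = 2.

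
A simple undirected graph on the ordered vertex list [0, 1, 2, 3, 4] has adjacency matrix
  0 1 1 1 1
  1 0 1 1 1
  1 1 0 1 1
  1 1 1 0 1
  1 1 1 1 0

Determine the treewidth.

A width-4 tree decomposition is:
Bags: B1 = {0, 1, 2, 3, 4}
Tree: (single bag)
A single bag containing all 5 vertices is trivially a valid decomposition of width 4. On the other hand G contains the 5-clique {0, 1, 2, 3, 4}. A clique must lie in a single bag of any decomposition, so no decomposition can have width below 4. Therefore the treewidth is 4.

4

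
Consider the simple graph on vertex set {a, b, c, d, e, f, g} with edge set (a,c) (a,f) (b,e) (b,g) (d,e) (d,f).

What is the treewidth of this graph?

1

A width-1 tree decomposition is:
Bags: B1 = {a, c}  B2 = {a, f}  B3 = {d, f}  B4 = {d, e}  B5 = {b, e}  B6 = {b, g}
Tree: B1–B2, B2–B3, B3–B4, B4–B5, B5–B6
The largest bag has 2 vertices, giving width 1; this decomposition certifies tw(G) ≤ 1. Since G has at least one edge (e.g. c–a), it is not an edgeless graph, so tw(G) ≥ 1. Therefore the treewidth is 1.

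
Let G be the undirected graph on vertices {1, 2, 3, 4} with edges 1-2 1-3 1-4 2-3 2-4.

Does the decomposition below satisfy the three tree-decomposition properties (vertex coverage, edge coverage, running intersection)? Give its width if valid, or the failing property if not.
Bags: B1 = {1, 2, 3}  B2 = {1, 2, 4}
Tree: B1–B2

Yes; width 2.

Checking the three conditions: (i) the bags cover all of {1, 2, 3, 4}; (ii) for each edge, some bag contains both endpoints; (iii) the bags containing any fixed vertex form a subtree. All hold, so the decomposition is valid with width 3 − 1 = 2.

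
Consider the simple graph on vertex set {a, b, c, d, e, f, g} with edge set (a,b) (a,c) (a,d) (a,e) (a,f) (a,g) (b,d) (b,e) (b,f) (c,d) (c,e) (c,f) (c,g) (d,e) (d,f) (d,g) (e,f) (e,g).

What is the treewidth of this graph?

4

A width-4 tree decomposition is:
Bags: B1 = {a, c, d, e, f}  B2 = {a, c, d, e, g}  B3 = {a, b, d, e, f}
Tree: B1–B2, B1–B3
Every bag has size at most 5, so the width is 5 − 1 = 4 and tw(G) ≤ 4. Conversely, {a, c, d, e, g} is a clique of size 5, and the vertices of any clique must share a bag in every tree decomposition; so some bag has ≥ 5 vertices and tw(G) ≥ 4. Therefore the treewidth is 4.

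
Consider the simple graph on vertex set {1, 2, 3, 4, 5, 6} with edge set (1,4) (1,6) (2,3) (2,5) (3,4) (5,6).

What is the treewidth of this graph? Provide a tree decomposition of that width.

Treewidth 2.
One optimal decomposition is:
Bags: B1 = {1, 3, 4}  B2 = {1, 2, 3}  B3 = {1, 2, 5}  B4 = {1, 5, 6}
Tree: B1–B2, B2–B3, B3–B4

Each bag holds 3 vertices, so the decomposition has width 2, which upper-bounds the treewidth. The edges 1–4–3–2–5–6–1 form a cycle, so G is not a tree and its treewidth is at least 2. Hence tw(G) = 2 exactly.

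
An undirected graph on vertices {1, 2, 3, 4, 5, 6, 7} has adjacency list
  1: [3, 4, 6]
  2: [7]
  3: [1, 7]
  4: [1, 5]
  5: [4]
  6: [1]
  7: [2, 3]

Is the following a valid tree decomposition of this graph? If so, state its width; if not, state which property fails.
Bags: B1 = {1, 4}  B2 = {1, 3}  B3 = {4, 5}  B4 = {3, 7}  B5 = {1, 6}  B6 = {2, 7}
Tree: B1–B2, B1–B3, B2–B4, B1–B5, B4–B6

Yes; width 1.

Every vertex of G appears in some bag (union = {1, 2, 3, 4, 5, 6, 7}); every edge is covered by a bag; and for each vertex v the set of bags containing v is connected in the bag tree. The decomposition is therefore valid. The largest bag has 2 vertices, so the width is 1.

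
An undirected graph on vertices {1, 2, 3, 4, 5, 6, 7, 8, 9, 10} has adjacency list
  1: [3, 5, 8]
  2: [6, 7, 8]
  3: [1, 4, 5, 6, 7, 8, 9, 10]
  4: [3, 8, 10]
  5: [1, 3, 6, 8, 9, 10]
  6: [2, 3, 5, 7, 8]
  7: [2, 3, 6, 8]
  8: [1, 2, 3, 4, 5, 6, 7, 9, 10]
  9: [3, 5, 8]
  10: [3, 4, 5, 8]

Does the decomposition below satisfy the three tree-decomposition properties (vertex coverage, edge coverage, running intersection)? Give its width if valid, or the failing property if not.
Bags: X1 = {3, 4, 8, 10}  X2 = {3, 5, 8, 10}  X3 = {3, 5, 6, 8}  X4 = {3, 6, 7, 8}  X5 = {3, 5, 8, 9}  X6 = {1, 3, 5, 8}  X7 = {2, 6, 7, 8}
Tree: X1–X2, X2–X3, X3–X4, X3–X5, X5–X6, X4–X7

Yes; width 3.

Vertex coverage: the bags together contain {1, 2, 3, 4, 5, 6, 7, 8, 9, 10}, the full vertex set. Edge coverage: each edge of G has both endpoints in at least one bag. Running intersection: for every vertex, the bags containing it form a connected subtree. All three properties hold, so this is a valid tree decomposition of width max|bag| − 1 = 3, and hence tw(G) ≤ 3.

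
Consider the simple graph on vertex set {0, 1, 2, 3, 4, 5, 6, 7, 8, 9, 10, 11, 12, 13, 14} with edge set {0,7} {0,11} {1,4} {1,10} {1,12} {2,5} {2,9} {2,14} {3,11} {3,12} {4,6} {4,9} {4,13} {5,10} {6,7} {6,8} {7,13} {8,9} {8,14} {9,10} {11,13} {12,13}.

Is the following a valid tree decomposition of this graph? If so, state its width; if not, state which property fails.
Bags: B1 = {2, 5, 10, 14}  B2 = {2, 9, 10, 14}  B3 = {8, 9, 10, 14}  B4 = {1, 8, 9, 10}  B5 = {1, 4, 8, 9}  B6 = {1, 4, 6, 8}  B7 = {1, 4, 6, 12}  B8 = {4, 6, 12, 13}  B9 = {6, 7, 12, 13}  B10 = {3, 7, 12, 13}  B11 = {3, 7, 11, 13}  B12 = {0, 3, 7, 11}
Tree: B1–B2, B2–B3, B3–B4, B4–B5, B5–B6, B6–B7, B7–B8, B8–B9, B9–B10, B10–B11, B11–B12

Vertex coverage: the bags together contain {0, 1, 2, 3, 4, 5, 6, 7, 8, 9, 10, 11, 12, 13, 14}, the full vertex set. Edge coverage: each edge of G has both endpoints in at least one bag. Running intersection: for every vertex, the bags containing it form a connected subtree. All three properties hold, so this is a valid tree decomposition of width max|bag| − 1 = 3, and hence tw(G) ≤ 3.

Yes; width 3.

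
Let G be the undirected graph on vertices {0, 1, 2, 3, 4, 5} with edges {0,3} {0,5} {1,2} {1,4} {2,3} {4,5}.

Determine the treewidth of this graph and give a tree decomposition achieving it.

Each bag holds 3 vertices, so the decomposition has width 2, which upper-bounds the treewidth. The edges 3–0–5–4–1–2–3 form a cycle, so G is not a tree and its treewidth is at least 2. Therefore the treewidth is 2.

Treewidth 2.
One optimal decomposition is:
Bags: B1 = {0, 3, 5}  B2 = {3, 4, 5}  B3 = {1, 3, 4}  B4 = {1, 2, 3}
Tree: B1–B2, B2–B3, B3–B4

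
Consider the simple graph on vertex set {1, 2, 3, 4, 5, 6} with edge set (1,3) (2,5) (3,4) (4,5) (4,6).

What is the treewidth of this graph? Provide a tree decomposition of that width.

Each bag holds 2 vertices, so the decomposition has width 1, which upper-bounds the treewidth. Any graph with an edge has treewidth ≥ 1, and G has the edge 4–5. The upper and lower bounds meet at 1, so that is the treewidth.

Treewidth 1.
Bags: B1 = {4, 5}  B2 = {3, 4}  B3 = {2, 5}  B4 = {1, 3}  B5 = {4, 6}
Tree: B1–B2, B1–B3, B2–B4, B2–B5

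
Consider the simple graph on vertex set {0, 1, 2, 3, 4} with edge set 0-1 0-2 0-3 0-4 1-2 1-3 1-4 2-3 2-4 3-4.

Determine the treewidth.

A width-4 tree decomposition is:
Bags: B1 = {0, 1, 2, 3, 4}
Tree: (single bag)
A single bag containing all 5 vertices is trivially a valid decomposition of width 4. On the other hand G contains the 5-clique {0, 1, 2, 3, 4}. A clique must lie in a single bag of any decomposition, so no decomposition can have width below 4. Hence tw(G) = 4 exactly.

4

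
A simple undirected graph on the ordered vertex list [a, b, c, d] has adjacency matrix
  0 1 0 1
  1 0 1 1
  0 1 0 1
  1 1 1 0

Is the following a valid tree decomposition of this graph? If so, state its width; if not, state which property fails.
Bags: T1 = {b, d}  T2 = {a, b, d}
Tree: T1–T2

No — vertex c appears in no bag.

A tree decomposition must satisfy three properties: every vertex lies in some bag; for every edge, both endpoints lie together in some bag; and for every vertex, the bags containing it form a connected subtree. Here vertex c appears in no bag, so the decomposition is invalid.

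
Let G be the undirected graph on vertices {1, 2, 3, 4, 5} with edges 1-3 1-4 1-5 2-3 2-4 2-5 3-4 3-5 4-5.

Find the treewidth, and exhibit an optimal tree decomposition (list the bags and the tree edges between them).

Treewidth 3.
One optimal decomposition is:
Bags: B1 = {2, 3, 4, 5}  B2 = {1, 3, 4, 5}
Tree: B1–B2

Every bag has size at most 4, so the width is 4 − 1 = 3 and tw(G) ≤ 3. Conversely, {1, 3, 4, 5} is a clique of size 4, and the vertices of any clique must share a bag in every tree decomposition; so some bag has ≥ 4 vertices and tw(G) ≥ 3. Combining the bounds, tw(G) = 3.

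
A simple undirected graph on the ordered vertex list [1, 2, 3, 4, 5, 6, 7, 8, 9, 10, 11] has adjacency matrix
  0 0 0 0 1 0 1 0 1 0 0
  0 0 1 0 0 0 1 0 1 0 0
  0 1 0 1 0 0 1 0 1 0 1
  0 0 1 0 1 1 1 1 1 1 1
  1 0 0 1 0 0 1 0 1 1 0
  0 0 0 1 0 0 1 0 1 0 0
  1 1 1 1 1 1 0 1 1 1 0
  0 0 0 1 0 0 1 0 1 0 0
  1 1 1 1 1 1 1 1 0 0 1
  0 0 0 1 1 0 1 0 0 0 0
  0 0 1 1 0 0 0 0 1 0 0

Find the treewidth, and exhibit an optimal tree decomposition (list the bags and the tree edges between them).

Treewidth 3.
Bags: B1 = {2, 3, 7, 9}  B2 = {3, 4, 7, 9}  B3 = {4, 5, 7, 9}  B4 = {4, 7, 8, 9}  B5 = {1, 5, 7, 9}  B6 = {4, 5, 7, 10}  B7 = {4, 6, 7, 9}  B8 = {3, 4, 9, 11}
Tree: B1–B2, B2–B3, B2–B4, B3–B5, B3–B6, B2–B7, B2–B8

The largest bag has 4 vertices, giving width 3; this decomposition certifies tw(G) ≤ 3. On the other hand G contains the 4-clique {3, 4, 9, 11}. A clique must lie in a single bag of any decomposition, so no decomposition can have width below 3. Hence tw(G) = 3 exactly.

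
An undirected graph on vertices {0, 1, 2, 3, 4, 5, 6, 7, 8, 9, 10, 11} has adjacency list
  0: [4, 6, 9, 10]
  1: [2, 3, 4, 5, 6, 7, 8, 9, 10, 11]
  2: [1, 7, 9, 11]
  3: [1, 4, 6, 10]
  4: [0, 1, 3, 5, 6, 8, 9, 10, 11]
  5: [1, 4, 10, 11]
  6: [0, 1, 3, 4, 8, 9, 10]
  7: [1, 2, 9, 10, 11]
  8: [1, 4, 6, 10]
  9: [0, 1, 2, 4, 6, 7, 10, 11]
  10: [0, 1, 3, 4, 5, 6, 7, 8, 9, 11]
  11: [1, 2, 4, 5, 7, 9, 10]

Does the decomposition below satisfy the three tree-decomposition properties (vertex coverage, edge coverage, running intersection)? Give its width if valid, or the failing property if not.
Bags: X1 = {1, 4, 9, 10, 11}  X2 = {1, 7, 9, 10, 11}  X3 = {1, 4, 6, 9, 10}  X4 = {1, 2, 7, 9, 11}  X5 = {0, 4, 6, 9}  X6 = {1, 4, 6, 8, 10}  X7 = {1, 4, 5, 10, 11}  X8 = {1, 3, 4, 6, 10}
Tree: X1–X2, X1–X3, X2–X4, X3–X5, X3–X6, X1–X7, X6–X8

A tree decomposition must satisfy three properties: every vertex lies in some bag; for every edge, both endpoints lie together in some bag; and for every vertex, the bags containing it form a connected subtree. Here edge (10,0) lies in no bag, so the decomposition is invalid.

No — edge (10,0) lies in no bag.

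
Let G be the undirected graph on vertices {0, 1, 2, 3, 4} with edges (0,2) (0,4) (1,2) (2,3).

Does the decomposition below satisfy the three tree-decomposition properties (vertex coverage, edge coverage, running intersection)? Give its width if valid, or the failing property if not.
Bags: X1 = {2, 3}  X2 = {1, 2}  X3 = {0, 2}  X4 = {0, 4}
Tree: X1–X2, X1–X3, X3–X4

Yes; width 1.

Checking the three conditions: (i) the bags cover all of {0, 1, 2, 3, 4}; (ii) for each edge, some bag contains both endpoints; (iii) the bags containing any fixed vertex form a subtree. All hold, so the decomposition is valid with width 2 − 1 = 1.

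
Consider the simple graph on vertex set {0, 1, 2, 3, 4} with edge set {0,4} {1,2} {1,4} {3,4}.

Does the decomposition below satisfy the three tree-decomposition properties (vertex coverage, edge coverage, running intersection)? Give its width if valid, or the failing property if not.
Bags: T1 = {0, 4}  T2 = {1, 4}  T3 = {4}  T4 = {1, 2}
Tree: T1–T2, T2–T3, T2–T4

A tree decomposition must satisfy three properties: every vertex lies in some bag; for every edge, both endpoints lie together in some bag; and for every vertex, the bags containing it form a connected subtree. Here vertex 3 appears in no bag, so the decomposition is invalid.

No — vertex 3 appears in no bag.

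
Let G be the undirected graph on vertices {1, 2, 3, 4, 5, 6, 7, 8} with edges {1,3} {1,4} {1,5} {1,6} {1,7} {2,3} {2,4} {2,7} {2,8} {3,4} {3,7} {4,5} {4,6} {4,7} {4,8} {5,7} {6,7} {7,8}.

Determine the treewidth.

A width-3 tree decomposition is:
Bags: B1 = {1, 4, 6, 7}  B2 = {1, 3, 4, 7}  B3 = {1, 4, 5, 7}  B4 = {2, 3, 4, 7}  B5 = {2, 4, 7, 8}
Tree: B1–B2, B2–B3, B2–B4, B4–B5
Every bag has size at most 4, so the width is 4 − 1 = 3 and tw(G) ≤ 3. On the other hand G contains the 4-clique {2, 4, 7, 8}. A clique must lie in a single bag of any decomposition, so no decomposition can have width below 3. Combining the bounds, tw(G) = 3.

3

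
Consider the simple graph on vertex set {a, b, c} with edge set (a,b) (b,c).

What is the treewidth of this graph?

A width-1 tree decomposition is:
Bags: B1 = {b, c}  B2 = {a, b}
Tree: B1–B2
The largest bag has 2 vertices, giving width 1; this decomposition certifies tw(G) ≤ 1. G has an edge, so its treewidth is at least 1. Combining the bounds, tw(G) = 1.

1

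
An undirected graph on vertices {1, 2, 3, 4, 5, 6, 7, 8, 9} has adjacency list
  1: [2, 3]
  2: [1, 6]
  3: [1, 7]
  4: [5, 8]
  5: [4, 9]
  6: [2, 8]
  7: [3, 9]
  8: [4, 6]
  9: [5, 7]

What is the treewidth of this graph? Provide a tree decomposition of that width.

Each bag holds 3 vertices, so the decomposition has width 2, which upper-bounds the treewidth. The edges 7–3–1–2–6–8–4–5–9–7 form a cycle, so G is not a tree and its treewidth is at least 2. Hence tw(G) = 2 exactly.

Treewidth 2.
One such decomposition:
Bags: B1 = {1, 3, 7}  B2 = {1, 2, 7}  B3 = {2, 6, 7}  B4 = {6, 7, 8}  B5 = {4, 7, 8}  B6 = {4, 5, 7}  B7 = {5, 7, 9}
Tree: B1–B2, B2–B3, B3–B4, B4–B5, B5–B6, B6–B7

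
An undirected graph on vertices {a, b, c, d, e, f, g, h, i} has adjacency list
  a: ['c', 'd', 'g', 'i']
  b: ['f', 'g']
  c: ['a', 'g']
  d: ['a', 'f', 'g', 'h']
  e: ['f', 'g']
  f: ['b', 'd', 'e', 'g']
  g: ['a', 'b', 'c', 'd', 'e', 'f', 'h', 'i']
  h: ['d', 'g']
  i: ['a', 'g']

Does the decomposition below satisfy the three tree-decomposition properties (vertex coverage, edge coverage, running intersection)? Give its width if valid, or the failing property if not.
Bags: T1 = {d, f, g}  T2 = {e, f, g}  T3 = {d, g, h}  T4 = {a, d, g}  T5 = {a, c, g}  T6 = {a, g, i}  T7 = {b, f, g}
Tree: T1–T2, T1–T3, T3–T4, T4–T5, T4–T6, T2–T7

Yes; width 2.

Checking the three conditions: (i) the bags cover all of {a, b, c, d, e, f, g, h, i}; (ii) for each edge, some bag contains both endpoints; (iii) the bags containing any fixed vertex form a subtree. All hold, so the decomposition is valid with width 3 − 1 = 2.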